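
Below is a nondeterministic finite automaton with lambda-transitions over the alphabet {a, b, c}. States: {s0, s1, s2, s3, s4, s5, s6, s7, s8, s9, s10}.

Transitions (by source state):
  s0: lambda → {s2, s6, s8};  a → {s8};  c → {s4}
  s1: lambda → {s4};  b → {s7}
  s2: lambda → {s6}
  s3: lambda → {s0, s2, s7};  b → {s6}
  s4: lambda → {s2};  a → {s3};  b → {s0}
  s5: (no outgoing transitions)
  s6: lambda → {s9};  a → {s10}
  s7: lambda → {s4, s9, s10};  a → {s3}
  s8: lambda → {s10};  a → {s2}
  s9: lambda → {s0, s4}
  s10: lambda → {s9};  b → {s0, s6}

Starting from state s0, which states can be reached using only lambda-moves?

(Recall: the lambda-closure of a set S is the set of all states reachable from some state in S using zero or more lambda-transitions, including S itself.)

{s0, s2, s4, s6, s8, s9, s10}

Start with {s0}.
From s0 via lambda: add s2, s6, s8.
From s6 via lambda: add s9.
From s8 via lambda: add s10.
From s9 via lambda: add s4.
No new states can be added; the closed set is {s0, s2, s4, s6, s8, s9, s10}.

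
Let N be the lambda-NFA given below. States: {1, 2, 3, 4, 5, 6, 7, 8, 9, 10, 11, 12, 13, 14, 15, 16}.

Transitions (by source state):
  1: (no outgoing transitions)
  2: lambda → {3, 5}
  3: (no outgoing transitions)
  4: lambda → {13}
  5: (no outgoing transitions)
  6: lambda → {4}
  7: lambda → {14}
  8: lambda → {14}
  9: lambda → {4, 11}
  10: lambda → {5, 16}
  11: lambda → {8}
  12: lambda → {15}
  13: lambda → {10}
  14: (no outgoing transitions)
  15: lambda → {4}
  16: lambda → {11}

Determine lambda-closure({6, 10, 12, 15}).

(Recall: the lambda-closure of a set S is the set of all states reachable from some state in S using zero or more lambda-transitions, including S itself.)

{4, 5, 6, 8, 10, 11, 12, 13, 14, 15, 16}

Start with {6, 10, 12, 15}.
From 6 via lambda: add 4.
From 10 via lambda: add 5, 16.
From 4 via lambda: add 13.
From 16 via lambda: add 11.
From 11 via lambda: add 8.
From 8 via lambda: add 14.
No new states can be added; the closed set is {4, 5, 6, 8, 10, 11, 12, 13, 14, 15, 16}.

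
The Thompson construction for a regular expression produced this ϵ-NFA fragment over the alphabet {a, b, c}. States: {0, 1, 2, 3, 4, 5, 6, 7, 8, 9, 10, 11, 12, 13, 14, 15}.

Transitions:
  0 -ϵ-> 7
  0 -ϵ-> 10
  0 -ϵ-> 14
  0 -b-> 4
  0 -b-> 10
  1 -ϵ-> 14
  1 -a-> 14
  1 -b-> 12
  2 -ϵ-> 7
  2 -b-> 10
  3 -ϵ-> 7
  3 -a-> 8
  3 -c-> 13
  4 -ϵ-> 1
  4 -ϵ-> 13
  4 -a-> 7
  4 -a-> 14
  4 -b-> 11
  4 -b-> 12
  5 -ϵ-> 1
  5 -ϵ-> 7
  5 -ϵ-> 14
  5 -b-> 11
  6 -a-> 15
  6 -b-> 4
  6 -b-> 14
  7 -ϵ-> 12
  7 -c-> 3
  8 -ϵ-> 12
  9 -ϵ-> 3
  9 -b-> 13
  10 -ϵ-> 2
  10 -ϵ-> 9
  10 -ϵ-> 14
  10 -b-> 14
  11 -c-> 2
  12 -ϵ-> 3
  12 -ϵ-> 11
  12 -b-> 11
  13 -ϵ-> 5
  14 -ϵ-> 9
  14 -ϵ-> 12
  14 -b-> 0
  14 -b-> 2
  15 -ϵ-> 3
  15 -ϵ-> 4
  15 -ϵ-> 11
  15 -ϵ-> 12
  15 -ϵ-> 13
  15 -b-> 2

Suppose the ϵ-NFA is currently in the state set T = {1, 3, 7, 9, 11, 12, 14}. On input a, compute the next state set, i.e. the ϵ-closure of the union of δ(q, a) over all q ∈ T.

{3, 7, 8, 9, 11, 12, 14}

1 on a → {14}.
3 on a → {8}.
No a-transition from 7, 9, 11, 12, 14.
Union after reading a: {8, 14}.
Now take the ϵ-closure:
From 8 via ϵ: add 12.
From 14 via ϵ: add 9.
From 9 via ϵ: add 3.
From 12 via ϵ: add 11.
From 3 via ϵ: add 7.
No new states can be added; the closed set is {3, 7, 8, 9, 11, 12, 14}.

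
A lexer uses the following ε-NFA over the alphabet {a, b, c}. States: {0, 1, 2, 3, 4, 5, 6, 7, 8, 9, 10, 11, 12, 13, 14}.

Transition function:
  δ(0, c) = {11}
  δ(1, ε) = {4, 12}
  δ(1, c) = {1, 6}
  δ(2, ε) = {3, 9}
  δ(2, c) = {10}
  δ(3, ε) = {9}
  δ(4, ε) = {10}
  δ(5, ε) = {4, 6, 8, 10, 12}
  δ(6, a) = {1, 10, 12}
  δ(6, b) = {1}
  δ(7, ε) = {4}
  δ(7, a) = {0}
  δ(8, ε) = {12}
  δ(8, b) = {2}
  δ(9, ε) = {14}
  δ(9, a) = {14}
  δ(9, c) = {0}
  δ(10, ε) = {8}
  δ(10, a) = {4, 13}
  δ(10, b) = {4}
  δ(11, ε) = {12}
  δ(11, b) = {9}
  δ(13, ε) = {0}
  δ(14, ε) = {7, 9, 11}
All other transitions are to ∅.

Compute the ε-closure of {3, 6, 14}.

{3, 4, 6, 7, 8, 9, 10, 11, 12, 14}

Start with {3, 6, 14}.
From 3 via ε: add 9.
From 14 via ε: add 7, 11.
From 7 via ε: add 4.
From 11 via ε: add 12.
From 4 via ε: add 10.
From 10 via ε: add 8.
No new states can be added; the closed set is {3, 4, 6, 7, 8, 9, 10, 11, 12, 14}.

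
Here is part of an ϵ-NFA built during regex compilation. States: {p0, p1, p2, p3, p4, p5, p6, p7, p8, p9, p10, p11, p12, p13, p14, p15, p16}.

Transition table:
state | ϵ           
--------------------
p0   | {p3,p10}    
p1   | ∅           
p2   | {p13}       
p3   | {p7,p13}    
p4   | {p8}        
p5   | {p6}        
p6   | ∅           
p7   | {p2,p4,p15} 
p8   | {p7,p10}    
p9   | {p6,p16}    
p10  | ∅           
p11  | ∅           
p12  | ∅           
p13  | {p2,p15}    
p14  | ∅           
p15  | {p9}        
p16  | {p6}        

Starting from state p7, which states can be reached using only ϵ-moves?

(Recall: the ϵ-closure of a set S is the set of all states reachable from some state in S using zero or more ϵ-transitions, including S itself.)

Start with {p7}.
From p7 via ϵ: add p2, p4, p15.
From p2 via ϵ: add p13.
From p4 via ϵ: add p8.
From p15 via ϵ: add p9.
From p8 via ϵ: add p10.
From p9 via ϵ: add p6, p16.
No new states can be added; the closed set is {p2, p4, p6, p7, p8, p9, p10, p13, p15, p16}.

{p2, p4, p6, p7, p8, p9, p10, p13, p15, p16}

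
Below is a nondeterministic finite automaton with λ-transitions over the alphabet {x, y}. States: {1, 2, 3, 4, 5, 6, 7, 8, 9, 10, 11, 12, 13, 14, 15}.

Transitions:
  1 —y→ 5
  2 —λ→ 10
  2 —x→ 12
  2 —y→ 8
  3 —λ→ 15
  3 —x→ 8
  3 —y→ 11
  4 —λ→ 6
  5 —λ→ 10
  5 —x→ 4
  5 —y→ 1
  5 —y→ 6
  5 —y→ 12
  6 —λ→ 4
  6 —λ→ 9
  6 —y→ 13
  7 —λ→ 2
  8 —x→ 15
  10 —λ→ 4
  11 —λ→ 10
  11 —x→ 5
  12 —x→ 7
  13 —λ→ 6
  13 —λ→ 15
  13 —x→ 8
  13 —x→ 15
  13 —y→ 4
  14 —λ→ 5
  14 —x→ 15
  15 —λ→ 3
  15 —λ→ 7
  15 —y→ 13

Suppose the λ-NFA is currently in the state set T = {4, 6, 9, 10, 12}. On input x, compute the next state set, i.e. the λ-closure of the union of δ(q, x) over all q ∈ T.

{2, 4, 6, 7, 9, 10}

12 on x → {7}.
No x-transition from 4, 6, 9, 10.
Union after reading x: {7}.
Now take the λ-closure:
From 7 via λ: add 2.
From 2 via λ: add 10.
From 10 via λ: add 4.
From 4 via λ: add 6.
From 6 via λ: add 9.
No new states can be added; the closed set is {2, 4, 6, 7, 9, 10}.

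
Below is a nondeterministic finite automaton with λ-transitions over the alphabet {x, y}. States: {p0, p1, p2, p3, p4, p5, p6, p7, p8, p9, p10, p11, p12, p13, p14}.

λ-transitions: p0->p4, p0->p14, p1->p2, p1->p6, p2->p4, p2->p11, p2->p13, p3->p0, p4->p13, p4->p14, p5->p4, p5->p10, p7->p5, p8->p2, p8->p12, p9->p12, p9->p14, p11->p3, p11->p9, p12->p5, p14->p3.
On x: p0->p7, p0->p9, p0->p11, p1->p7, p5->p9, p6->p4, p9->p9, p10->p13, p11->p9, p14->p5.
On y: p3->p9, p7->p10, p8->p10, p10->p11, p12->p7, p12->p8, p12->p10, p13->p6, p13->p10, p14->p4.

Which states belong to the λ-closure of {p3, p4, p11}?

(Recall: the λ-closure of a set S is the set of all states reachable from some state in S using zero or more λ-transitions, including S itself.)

Start with {p3, p4, p11}.
From p3 via λ: add p0.
From p4 via λ: add p13, p14.
From p11 via λ: add p9.
From p9 via λ: add p12.
From p12 via λ: add p5.
From p5 via λ: add p10.
No new states can be added; the closed set is {p0, p3, p4, p5, p9, p10, p11, p12, p13, p14}.

{p0, p3, p4, p5, p9, p10, p11, p12, p13, p14}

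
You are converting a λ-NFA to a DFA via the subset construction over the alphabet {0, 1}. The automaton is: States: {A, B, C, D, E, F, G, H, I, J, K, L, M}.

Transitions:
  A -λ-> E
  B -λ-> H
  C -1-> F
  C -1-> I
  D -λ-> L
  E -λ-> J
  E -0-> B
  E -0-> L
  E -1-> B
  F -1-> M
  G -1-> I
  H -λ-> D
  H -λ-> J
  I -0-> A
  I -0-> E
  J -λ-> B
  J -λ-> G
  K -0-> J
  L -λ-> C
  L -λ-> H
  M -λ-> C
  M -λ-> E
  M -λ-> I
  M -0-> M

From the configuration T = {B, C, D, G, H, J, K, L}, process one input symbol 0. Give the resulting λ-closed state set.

{B, C, D, G, H, J, L}

K on 0 → {J}.
No 0-transition from B, C, D, G, H, J, L.
Union after reading 0: {J}.
Now take the λ-closure:
From J via λ: add B, G.
From B via λ: add H.
From H via λ: add D.
From D via λ: add L.
From L via λ: add C.
No new states can be added; the closed set is {B, C, D, G, H, J, L}.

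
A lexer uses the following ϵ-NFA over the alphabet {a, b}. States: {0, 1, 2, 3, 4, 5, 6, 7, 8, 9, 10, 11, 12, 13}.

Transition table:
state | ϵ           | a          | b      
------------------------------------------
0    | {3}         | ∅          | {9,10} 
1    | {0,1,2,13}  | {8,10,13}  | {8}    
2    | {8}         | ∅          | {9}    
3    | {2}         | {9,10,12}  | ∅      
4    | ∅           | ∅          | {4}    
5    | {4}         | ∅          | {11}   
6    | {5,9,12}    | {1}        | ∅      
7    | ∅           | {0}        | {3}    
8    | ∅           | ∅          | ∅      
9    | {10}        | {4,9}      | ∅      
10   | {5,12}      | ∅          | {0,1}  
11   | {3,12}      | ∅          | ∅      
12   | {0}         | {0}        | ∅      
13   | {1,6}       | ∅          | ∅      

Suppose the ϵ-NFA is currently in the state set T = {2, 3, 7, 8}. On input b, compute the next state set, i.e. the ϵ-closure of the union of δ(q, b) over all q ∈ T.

2 on b → {9}.
7 on b → {3}.
No b-transition from 3, 8.
Union after reading b: {3, 9}.
Now take the ϵ-closure:
From 3 via ϵ: add 2.
From 9 via ϵ: add 10.
From 2 via ϵ: add 8.
From 10 via ϵ: add 5, 12.
From 5 via ϵ: add 4.
From 12 via ϵ: add 0.
No new states can be added; the closed set is {0, 2, 3, 4, 5, 8, 9, 10, 12}.

{0, 2, 3, 4, 5, 8, 9, 10, 12}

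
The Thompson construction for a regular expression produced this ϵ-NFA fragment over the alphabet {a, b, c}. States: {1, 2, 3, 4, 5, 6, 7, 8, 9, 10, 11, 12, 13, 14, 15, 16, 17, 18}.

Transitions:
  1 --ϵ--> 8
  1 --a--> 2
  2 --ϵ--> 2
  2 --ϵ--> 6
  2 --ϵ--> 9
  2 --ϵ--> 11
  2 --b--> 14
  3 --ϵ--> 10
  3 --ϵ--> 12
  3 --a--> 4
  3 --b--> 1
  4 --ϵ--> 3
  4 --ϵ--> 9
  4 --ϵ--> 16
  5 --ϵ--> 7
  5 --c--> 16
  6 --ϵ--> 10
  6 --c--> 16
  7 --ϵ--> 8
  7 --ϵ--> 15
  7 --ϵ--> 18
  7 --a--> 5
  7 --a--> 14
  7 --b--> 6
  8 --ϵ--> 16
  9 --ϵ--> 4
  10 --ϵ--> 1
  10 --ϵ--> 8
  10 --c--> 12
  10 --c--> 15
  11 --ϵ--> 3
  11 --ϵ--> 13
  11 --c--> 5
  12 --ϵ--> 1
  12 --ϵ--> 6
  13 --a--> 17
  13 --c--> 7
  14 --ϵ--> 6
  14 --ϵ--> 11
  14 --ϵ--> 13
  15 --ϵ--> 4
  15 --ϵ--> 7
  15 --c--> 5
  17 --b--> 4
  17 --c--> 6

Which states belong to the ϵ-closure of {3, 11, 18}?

Start with {3, 11, 18}.
From 3 via ϵ: add 10, 12.
From 11 via ϵ: add 13.
From 10 via ϵ: add 1, 8.
From 12 via ϵ: add 6.
From 8 via ϵ: add 16.
No new states can be added; the closed set is {1, 3, 6, 8, 10, 11, 12, 13, 16, 18}.

{1, 3, 6, 8, 10, 11, 12, 13, 16, 18}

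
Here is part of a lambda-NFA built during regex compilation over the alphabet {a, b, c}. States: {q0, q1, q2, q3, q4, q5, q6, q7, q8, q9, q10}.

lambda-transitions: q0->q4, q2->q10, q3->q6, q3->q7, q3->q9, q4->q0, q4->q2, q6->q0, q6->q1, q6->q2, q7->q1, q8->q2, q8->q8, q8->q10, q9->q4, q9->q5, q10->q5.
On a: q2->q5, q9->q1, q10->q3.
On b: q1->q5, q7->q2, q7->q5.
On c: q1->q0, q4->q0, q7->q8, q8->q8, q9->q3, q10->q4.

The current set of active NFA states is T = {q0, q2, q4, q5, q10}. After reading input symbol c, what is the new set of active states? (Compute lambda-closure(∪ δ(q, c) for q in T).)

q4 on c → {q0}.
q10 on c → {q4}.
No c-transition from q0, q2, q5.
Union after reading c: {q0, q4}.
Now take the lambda-closure:
From q4 via lambda: add q2.
From q2 via lambda: add q10.
From q10 via lambda: add q5.
No new states can be added; the closed set is {q0, q2, q4, q5, q10}.

{q0, q2, q4, q5, q10}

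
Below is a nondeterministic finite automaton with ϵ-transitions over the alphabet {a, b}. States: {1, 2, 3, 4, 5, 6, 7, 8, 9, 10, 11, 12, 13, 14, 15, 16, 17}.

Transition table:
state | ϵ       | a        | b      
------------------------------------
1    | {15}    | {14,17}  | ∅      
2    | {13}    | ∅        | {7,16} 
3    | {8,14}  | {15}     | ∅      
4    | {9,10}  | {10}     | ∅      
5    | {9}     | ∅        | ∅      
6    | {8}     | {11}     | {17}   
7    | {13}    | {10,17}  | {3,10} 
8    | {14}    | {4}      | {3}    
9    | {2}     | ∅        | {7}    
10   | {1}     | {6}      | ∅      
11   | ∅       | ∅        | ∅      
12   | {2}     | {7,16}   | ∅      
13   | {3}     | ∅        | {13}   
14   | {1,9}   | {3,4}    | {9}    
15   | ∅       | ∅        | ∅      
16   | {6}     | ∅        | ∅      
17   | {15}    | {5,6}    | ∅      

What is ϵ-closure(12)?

Start with {12}.
From 12 via ϵ: add 2.
From 2 via ϵ: add 13.
From 13 via ϵ: add 3.
From 3 via ϵ: add 8, 14.
From 14 via ϵ: add 1, 9.
From 1 via ϵ: add 15.
No new states can be added; the closed set is {1, 2, 3, 8, 9, 12, 13, 14, 15}.

{1, 2, 3, 8, 9, 12, 13, 14, 15}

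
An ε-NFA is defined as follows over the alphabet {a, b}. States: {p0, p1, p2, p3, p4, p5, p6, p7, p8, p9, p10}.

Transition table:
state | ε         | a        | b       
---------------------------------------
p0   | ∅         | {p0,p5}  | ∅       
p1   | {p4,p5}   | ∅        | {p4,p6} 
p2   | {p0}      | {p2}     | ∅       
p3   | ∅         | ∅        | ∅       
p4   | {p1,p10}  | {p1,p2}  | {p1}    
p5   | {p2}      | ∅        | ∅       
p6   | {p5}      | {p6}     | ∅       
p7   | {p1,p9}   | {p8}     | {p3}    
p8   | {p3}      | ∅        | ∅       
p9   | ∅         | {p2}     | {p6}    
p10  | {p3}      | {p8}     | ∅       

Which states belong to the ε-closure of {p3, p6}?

Start with {p3, p6}.
From p6 via ε: add p5.
From p5 via ε: add p2.
From p2 via ε: add p0.
No new states can be added; the closed set is {p0, p2, p3, p5, p6}.

{p0, p2, p3, p5, p6}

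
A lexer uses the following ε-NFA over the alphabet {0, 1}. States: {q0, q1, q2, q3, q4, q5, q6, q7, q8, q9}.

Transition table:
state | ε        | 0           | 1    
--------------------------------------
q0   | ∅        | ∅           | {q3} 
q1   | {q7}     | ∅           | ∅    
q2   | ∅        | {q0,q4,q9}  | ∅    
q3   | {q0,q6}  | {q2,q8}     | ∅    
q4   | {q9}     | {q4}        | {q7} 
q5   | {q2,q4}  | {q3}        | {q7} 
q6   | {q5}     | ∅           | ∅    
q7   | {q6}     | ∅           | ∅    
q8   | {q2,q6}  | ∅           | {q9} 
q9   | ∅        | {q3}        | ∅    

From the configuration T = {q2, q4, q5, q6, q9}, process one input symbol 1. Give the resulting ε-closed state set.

{q2, q4, q5, q6, q7, q9}

q4 on 1 → {q7}.
q5 on 1 → {q7}.
No 1-transition from q2, q6, q9.
Union after reading 1: {q7}.
Now take the ε-closure:
From q7 via ε: add q6.
From q6 via ε: add q5.
From q5 via ε: add q2, q4.
From q4 via ε: add q9.
No new states can be added; the closed set is {q2, q4, q5, q6, q7, q9}.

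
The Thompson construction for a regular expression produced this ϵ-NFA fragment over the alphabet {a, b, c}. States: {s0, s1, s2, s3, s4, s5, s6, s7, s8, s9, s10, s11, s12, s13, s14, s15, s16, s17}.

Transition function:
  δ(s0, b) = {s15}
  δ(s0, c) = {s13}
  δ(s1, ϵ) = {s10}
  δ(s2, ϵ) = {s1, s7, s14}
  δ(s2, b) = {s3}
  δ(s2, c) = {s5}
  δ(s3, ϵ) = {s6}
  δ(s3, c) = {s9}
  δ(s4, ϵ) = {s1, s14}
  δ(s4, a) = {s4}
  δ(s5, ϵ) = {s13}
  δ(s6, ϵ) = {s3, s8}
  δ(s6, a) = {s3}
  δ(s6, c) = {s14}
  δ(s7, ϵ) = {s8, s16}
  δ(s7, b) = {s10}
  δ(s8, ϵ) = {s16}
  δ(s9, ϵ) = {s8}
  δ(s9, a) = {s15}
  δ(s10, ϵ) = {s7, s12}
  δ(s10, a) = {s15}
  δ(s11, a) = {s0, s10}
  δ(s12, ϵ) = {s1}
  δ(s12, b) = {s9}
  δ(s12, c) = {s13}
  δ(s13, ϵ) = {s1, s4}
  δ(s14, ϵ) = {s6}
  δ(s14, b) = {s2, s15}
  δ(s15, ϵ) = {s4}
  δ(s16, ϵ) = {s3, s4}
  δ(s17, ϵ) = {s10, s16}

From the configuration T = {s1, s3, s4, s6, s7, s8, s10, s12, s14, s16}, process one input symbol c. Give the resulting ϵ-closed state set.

{s1, s3, s4, s6, s7, s8, s9, s10, s12, s13, s14, s16}

s3 on c → {s9}.
s6 on c → {s14}.
s12 on c → {s13}.
No c-transition from s1, s4, s7, s8, s10, s14, s16.
Union after reading c: {s9, s13, s14}.
Now take the ϵ-closure:
From s9 via ϵ: add s8.
From s13 via ϵ: add s1, s4.
From s14 via ϵ: add s6.
From s1 via ϵ: add s10.
From s6 via ϵ: add s3.
From s8 via ϵ: add s16.
From s10 via ϵ: add s7, s12.
No new states can be added; the closed set is {s1, s3, s4, s6, s7, s8, s9, s10, s12, s13, s14, s16}.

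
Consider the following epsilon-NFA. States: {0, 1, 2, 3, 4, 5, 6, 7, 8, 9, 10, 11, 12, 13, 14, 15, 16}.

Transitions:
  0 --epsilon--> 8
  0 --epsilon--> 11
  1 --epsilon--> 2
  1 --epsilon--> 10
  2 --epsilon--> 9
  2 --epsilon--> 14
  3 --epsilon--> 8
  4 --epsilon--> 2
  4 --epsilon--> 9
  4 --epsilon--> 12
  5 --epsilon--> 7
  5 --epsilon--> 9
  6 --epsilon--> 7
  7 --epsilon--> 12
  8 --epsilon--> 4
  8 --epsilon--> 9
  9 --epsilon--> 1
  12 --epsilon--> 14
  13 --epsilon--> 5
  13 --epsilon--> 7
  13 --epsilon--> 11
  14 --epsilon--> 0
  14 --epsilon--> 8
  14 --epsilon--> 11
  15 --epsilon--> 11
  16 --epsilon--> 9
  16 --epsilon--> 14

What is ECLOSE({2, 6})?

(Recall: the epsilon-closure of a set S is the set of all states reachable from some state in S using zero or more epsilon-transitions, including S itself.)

{0, 1, 2, 4, 6, 7, 8, 9, 10, 11, 12, 14}

Start with {2, 6}.
From 2 via epsilon: add 9, 14.
From 6 via epsilon: add 7.
From 7 via epsilon: add 12.
From 9 via epsilon: add 1.
From 14 via epsilon: add 0, 8, 11.
From 1 via epsilon: add 10.
From 8 via epsilon: add 4.
No new states can be added; the closed set is {0, 1, 2, 4, 6, 7, 8, 9, 10, 11, 12, 14}.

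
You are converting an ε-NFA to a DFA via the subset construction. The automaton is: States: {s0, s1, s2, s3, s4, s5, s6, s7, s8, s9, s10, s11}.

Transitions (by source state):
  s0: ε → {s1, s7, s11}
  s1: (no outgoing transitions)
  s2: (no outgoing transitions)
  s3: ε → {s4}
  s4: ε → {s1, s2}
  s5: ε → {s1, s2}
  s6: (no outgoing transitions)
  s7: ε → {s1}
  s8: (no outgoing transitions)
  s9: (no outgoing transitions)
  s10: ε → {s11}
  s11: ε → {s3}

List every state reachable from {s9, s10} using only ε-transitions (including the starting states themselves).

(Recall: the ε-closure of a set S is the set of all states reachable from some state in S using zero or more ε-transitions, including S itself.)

Start with {s9, s10}.
From s10 via ε: add s11.
From s11 via ε: add s3.
From s3 via ε: add s4.
From s4 via ε: add s1, s2.
No new states can be added; the closed set is {s1, s2, s3, s4, s9, s10, s11}.

{s1, s2, s3, s4, s9, s10, s11}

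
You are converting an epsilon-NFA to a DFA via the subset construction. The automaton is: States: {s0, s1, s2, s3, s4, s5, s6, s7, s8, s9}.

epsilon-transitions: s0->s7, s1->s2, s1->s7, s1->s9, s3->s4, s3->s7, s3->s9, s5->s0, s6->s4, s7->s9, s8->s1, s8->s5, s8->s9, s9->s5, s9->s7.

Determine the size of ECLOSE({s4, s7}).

5

Start with {s4, s7}.
From s7 via epsilon: add s9.
From s9 via epsilon: add s5.
From s5 via epsilon: add s0.
epsilon-closure = {s0, s4, s5, s7, s9}, which has 5 states.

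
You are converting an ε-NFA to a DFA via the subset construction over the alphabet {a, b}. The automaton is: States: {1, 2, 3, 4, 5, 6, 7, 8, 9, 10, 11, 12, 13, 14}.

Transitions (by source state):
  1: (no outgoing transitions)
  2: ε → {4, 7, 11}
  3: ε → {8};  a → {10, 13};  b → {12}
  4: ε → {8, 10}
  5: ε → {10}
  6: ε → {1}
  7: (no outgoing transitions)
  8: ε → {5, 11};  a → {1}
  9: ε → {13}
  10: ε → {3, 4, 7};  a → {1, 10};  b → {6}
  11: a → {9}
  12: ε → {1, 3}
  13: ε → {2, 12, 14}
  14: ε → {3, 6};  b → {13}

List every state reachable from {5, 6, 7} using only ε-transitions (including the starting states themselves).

{1, 3, 4, 5, 6, 7, 8, 10, 11}

Start with {5, 6, 7}.
From 5 via ε: add 10.
From 6 via ε: add 1.
From 10 via ε: add 3, 4.
From 3 via ε: add 8.
From 8 via ε: add 11.
No new states can be added; the closed set is {1, 3, 4, 5, 6, 7, 8, 10, 11}.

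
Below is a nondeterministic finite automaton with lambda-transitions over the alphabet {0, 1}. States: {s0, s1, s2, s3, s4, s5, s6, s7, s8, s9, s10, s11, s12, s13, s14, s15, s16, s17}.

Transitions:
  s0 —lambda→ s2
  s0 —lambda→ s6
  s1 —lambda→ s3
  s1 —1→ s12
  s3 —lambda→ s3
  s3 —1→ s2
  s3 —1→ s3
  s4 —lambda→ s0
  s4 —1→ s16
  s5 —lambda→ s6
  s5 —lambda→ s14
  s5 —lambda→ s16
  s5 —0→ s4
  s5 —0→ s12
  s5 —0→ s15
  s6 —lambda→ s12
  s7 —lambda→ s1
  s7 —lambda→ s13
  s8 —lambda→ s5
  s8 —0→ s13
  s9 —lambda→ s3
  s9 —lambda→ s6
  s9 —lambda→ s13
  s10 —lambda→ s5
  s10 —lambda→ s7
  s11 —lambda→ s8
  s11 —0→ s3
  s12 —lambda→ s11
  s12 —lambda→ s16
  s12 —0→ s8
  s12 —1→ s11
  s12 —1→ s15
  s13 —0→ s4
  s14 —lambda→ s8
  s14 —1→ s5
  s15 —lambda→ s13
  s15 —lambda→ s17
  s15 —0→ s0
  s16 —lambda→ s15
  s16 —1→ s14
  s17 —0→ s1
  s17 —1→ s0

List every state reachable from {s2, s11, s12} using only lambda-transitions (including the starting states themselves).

Start with {s2, s11, s12}.
From s11 via lambda: add s8.
From s12 via lambda: add s16.
From s8 via lambda: add s5.
From s16 via lambda: add s15.
From s5 via lambda: add s6, s14.
From s15 via lambda: add s13, s17.
No new states can be added; the closed set is {s2, s5, s6, s8, s11, s12, s13, s14, s15, s16, s17}.

{s2, s5, s6, s8, s11, s12, s13, s14, s15, s16, s17}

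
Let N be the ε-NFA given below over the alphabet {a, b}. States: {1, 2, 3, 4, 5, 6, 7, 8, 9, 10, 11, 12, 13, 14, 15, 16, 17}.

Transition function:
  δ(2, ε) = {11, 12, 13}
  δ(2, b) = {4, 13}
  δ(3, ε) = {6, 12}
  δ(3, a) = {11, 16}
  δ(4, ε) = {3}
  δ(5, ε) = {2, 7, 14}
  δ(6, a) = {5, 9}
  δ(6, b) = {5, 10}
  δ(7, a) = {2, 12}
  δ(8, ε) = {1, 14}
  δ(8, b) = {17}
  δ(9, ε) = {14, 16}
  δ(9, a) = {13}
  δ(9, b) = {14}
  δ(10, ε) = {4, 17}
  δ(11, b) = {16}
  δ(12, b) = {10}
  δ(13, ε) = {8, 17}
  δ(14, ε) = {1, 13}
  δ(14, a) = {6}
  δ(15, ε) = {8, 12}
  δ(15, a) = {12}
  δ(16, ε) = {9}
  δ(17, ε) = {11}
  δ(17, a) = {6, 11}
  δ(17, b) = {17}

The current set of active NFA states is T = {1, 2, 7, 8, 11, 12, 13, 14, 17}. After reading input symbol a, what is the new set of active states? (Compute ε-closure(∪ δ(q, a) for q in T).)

7 on a → {2, 12}.
14 on a → {6}.
17 on a → {6, 11}.
No a-transition from 1, 2, 8, 11, 12, 13.
Union after reading a: {2, 6, 11, 12}.
Now take the ε-closure:
From 2 via ε: add 13.
From 13 via ε: add 8, 17.
From 8 via ε: add 1, 14.
No new states can be added; the closed set is {1, 2, 6, 8, 11, 12, 13, 14, 17}.

{1, 2, 6, 8, 11, 12, 13, 14, 17}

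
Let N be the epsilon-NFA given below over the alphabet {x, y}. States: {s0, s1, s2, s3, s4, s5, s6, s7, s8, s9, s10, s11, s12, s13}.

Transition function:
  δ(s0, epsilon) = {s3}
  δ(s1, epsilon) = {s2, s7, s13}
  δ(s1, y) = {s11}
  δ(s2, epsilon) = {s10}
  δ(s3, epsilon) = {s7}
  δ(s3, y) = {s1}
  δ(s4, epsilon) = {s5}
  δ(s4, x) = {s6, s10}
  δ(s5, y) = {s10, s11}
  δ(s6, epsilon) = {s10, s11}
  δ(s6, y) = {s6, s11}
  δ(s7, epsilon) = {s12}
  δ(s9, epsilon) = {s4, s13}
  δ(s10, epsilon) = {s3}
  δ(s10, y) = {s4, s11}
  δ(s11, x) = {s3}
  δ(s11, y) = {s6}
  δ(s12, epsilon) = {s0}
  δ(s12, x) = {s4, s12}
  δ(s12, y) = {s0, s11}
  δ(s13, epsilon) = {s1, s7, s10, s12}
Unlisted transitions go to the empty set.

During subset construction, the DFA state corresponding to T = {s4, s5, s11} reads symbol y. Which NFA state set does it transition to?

s5 on y → {s10, s11}.
s11 on y → {s6}.
No y-transition from s4.
Union after reading y: {s6, s10, s11}.
Now take the epsilon-closure:
From s10 via epsilon: add s3.
From s3 via epsilon: add s7.
From s7 via epsilon: add s12.
From s12 via epsilon: add s0.
No new states can be added; the closed set is {s0, s3, s6, s7, s10, s11, s12}.

{s0, s3, s6, s7, s10, s11, s12}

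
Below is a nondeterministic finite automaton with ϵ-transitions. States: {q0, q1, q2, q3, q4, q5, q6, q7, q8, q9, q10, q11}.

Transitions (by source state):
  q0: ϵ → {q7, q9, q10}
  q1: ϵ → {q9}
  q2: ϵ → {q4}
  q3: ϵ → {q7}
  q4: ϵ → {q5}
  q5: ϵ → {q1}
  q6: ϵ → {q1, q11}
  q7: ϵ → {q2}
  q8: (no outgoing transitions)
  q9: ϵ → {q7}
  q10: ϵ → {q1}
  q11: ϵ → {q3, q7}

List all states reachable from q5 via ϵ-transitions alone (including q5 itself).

{q1, q2, q4, q5, q7, q9}

Start with {q5}.
From q5 via ϵ: add q1.
From q1 via ϵ: add q9.
From q9 via ϵ: add q7.
From q7 via ϵ: add q2.
From q2 via ϵ: add q4.
No new states can be added; the closed set is {q1, q2, q4, q5, q7, q9}.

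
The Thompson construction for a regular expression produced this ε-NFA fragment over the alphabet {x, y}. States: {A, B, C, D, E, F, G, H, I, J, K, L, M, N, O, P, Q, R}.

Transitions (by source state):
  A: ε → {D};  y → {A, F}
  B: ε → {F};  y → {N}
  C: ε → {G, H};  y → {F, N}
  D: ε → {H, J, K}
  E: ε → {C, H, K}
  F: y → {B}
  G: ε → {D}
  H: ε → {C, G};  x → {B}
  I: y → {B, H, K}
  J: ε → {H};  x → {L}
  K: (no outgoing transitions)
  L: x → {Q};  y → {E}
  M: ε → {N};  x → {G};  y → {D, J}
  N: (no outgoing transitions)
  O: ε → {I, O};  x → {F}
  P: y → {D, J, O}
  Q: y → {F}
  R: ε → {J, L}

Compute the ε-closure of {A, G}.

{A, C, D, G, H, J, K}

Start with {A, G}.
From A via ε: add D.
From D via ε: add H, J, K.
From H via ε: add C.
No new states can be added; the closed set is {A, C, D, G, H, J, K}.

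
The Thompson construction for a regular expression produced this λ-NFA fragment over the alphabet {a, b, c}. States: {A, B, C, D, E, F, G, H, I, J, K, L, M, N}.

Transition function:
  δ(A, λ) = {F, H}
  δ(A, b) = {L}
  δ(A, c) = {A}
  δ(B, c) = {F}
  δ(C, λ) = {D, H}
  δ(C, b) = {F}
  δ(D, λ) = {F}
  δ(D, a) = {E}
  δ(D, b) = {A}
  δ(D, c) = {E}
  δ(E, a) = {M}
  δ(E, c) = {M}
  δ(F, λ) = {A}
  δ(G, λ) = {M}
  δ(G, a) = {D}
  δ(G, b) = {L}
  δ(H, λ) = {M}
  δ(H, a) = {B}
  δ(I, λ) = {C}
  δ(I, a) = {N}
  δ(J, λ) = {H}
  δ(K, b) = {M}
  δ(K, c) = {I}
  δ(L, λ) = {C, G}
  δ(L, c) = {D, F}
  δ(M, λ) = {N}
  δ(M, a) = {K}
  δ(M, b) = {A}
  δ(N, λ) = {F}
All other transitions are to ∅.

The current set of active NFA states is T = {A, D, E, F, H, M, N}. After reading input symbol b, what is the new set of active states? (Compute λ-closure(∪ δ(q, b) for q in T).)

A on b → {L}.
D on b → {A}.
M on b → {A}.
No b-transition from E, F, H, N.
Union after reading b: {A, L}.
Now take the λ-closure:
From A via λ: add F, H.
From L via λ: add C, G.
From C via λ: add D.
From G via λ: add M.
From M via λ: add N.
No new states can be added; the closed set is {A, C, D, F, G, H, L, M, N}.

{A, C, D, F, G, H, L, M, N}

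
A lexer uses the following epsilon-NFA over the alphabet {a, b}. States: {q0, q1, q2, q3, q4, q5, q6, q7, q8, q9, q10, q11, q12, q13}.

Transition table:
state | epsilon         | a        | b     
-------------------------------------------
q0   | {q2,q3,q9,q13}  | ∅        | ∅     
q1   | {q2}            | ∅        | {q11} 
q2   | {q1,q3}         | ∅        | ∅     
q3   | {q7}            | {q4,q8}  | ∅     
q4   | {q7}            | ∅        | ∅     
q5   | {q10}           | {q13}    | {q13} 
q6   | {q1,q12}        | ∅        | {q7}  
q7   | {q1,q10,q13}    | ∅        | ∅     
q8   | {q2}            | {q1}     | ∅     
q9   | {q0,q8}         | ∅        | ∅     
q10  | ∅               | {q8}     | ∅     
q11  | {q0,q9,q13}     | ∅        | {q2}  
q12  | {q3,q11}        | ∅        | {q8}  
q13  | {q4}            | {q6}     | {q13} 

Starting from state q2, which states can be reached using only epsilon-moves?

{q1, q2, q3, q4, q7, q10, q13}

Start with {q2}.
From q2 via epsilon: add q1, q3.
From q3 via epsilon: add q7.
From q7 via epsilon: add q10, q13.
From q13 via epsilon: add q4.
No new states can be added; the closed set is {q1, q2, q3, q4, q7, q10, q13}.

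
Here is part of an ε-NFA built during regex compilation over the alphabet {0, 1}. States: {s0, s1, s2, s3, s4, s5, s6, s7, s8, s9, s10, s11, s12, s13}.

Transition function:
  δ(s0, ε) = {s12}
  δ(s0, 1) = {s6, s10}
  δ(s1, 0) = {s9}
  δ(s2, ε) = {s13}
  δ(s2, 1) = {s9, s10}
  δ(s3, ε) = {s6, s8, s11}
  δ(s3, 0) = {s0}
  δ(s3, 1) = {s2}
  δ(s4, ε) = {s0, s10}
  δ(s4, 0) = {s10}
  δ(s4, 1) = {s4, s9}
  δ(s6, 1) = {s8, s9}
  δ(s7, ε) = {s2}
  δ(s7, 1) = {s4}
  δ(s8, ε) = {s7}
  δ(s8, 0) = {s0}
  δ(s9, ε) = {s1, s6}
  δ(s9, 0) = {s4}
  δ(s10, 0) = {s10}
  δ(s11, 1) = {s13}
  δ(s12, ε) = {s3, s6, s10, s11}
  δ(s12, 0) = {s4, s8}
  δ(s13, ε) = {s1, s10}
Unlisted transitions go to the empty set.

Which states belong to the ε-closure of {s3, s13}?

Start with {s3, s13}.
From s3 via ε: add s6, s8, s11.
From s13 via ε: add s1, s10.
From s8 via ε: add s7.
From s7 via ε: add s2.
No new states can be added; the closed set is {s1, s2, s3, s6, s7, s8, s10, s11, s13}.

{s1, s2, s3, s6, s7, s8, s10, s11, s13}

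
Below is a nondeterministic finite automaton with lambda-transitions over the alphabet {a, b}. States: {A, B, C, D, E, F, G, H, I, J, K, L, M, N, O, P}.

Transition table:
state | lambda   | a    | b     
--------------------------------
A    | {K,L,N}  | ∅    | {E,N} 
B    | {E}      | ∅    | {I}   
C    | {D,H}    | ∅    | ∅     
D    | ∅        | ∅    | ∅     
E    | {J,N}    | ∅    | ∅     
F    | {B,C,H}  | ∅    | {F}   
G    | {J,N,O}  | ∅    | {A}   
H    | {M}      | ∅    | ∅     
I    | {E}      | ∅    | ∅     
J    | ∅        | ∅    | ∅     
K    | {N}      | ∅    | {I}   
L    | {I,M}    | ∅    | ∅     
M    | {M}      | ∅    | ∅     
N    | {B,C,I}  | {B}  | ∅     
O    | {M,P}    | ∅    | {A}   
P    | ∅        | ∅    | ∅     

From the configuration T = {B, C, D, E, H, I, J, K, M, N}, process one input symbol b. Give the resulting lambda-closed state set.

{B, C, D, E, H, I, J, M, N}

B on b → {I}.
K on b → {I}.
No b-transition from C, D, E, H, I, J, M, N.
Union after reading b: {I}.
Now take the lambda-closure:
From I via lambda: add E.
From E via lambda: add J, N.
From N via lambda: add B, C.
From C via lambda: add D, H.
From H via lambda: add M.
No new states can be added; the closed set is {B, C, D, E, H, I, J, M, N}.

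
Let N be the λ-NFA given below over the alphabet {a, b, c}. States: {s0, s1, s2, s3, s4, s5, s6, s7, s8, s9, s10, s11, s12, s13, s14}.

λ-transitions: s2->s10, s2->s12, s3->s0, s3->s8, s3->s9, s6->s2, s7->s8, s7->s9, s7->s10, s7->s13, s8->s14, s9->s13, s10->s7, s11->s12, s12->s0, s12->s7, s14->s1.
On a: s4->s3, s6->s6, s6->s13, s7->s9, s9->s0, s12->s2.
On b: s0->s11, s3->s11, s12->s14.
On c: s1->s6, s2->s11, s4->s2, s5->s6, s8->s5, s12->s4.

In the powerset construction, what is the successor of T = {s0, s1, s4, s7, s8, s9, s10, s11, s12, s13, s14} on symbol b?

{s0, s1, s7, s8, s9, s10, s11, s12, s13, s14}

s0 on b → {s11}.
s12 on b → {s14}.
No b-transition from s1, s4, s7, s8, s9, s10, s11, s13, s14.
Union after reading b: {s11, s14}.
Now take the λ-closure:
From s11 via λ: add s12.
From s14 via λ: add s1.
From s12 via λ: add s0, s7.
From s7 via λ: add s8, s9, s10, s13.
No new states can be added; the closed set is {s0, s1, s7, s8, s9, s10, s11, s12, s13, s14}.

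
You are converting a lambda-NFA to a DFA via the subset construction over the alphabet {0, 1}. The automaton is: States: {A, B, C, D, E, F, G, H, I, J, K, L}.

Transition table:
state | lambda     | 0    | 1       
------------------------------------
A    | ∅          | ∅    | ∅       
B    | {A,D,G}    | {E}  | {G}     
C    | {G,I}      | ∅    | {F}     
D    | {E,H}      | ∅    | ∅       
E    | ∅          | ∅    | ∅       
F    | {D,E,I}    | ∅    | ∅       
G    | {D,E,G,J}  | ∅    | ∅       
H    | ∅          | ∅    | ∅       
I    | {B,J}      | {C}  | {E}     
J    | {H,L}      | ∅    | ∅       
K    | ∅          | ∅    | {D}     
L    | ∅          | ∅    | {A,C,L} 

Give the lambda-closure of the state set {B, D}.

Start with {B, D}.
From B via lambda: add A, G.
From D via lambda: add E, H.
From G via lambda: add J.
From J via lambda: add L.
No new states can be added; the closed set is {A, B, D, E, G, H, J, L}.

{A, B, D, E, G, H, J, L}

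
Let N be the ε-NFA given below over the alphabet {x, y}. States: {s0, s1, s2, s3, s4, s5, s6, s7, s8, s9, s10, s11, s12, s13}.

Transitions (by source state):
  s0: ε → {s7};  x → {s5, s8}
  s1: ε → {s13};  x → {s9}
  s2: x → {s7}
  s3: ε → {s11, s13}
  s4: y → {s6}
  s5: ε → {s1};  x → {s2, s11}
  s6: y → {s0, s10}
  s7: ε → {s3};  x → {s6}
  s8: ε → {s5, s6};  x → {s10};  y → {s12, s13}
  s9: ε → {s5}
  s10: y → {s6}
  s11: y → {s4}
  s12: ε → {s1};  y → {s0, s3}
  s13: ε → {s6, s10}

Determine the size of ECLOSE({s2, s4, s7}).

8

Start with {s2, s4, s7}.
From s7 via ε: add s3.
From s3 via ε: add s11, s13.
From s13 via ε: add s6, s10.
ε-closure = {s2, s3, s4, s6, s7, s10, s11, s13}, which has 8 states.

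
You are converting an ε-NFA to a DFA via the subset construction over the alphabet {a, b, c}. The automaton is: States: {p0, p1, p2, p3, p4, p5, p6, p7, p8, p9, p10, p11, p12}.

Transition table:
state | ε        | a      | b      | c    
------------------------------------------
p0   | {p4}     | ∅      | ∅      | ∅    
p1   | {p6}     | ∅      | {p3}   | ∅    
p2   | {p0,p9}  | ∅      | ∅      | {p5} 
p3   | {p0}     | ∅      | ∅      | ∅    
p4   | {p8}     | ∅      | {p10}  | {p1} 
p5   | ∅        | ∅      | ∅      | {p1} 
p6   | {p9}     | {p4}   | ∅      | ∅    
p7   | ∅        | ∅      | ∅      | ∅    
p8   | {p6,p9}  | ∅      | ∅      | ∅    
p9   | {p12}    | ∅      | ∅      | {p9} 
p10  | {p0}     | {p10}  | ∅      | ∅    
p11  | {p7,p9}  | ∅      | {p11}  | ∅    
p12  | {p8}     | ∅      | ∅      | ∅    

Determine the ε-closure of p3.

{p0, p3, p4, p6, p8, p9, p12}

Start with {p3}.
From p3 via ε: add p0.
From p0 via ε: add p4.
From p4 via ε: add p8.
From p8 via ε: add p6, p9.
From p9 via ε: add p12.
No new states can be added; the closed set is {p0, p3, p4, p6, p8, p9, p12}.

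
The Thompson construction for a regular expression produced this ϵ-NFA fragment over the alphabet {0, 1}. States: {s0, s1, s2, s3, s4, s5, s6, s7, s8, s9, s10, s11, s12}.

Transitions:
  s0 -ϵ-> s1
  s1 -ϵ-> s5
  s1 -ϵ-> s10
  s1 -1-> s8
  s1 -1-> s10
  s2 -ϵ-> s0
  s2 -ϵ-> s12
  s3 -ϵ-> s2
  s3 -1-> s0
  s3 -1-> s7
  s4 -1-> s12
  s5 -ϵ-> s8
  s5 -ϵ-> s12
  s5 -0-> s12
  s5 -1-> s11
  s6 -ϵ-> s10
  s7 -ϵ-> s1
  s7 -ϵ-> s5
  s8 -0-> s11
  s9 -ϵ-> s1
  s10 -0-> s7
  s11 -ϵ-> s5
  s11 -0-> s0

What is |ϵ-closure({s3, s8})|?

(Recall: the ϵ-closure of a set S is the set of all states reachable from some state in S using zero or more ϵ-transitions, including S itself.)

Start with {s3, s8}.
From s3 via ϵ: add s2.
From s2 via ϵ: add s0, s12.
From s0 via ϵ: add s1.
From s1 via ϵ: add s5, s10.
ϵ-closure = {s0, s1, s2, s3, s5, s8, s10, s12}, which has 8 states.

8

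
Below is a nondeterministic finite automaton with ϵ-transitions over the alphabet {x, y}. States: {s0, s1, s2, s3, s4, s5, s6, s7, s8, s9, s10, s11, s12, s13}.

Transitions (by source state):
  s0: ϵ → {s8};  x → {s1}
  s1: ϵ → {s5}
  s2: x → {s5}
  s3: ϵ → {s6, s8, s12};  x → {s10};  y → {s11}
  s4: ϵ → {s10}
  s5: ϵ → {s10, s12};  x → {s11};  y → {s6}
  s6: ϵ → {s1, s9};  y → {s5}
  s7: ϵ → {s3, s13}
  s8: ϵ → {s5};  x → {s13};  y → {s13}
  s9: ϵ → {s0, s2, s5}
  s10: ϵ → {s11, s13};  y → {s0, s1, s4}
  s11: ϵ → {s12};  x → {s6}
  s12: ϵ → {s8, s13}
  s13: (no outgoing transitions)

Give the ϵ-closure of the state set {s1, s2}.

{s1, s2, s5, s8, s10, s11, s12, s13}

Start with {s1, s2}.
From s1 via ϵ: add s5.
From s5 via ϵ: add s10, s12.
From s10 via ϵ: add s11, s13.
From s12 via ϵ: add s8.
No new states can be added; the closed set is {s1, s2, s5, s8, s10, s11, s12, s13}.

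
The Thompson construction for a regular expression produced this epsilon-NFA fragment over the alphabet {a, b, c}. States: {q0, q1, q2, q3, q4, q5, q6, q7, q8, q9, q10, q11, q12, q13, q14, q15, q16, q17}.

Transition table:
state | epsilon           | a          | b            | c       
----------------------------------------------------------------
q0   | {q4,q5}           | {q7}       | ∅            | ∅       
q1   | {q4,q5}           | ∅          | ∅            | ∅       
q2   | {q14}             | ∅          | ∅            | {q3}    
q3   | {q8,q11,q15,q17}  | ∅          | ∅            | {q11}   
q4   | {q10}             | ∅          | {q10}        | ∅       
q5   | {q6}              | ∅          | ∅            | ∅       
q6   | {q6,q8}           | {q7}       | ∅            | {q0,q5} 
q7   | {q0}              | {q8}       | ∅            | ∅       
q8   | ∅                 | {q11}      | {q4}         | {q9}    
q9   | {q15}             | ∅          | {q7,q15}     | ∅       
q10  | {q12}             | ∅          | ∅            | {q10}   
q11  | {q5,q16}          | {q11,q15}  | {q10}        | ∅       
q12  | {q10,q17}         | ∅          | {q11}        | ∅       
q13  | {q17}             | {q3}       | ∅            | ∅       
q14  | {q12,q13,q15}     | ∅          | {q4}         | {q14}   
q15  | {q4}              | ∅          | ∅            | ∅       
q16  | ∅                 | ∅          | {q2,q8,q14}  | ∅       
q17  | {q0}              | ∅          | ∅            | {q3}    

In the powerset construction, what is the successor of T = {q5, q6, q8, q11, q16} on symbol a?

q6 on a → {q7}.
q8 on a → {q11}.
q11 on a → {q11, q15}.
No a-transition from q5, q16.
Union after reading a: {q7, q11, q15}.
Now take the epsilon-closure:
From q7 via epsilon: add q0.
From q11 via epsilon: add q5, q16.
From q15 via epsilon: add q4.
From q4 via epsilon: add q10.
From q5 via epsilon: add q6.
From q6 via epsilon: add q8.
From q10 via epsilon: add q12.
From q12 via epsilon: add q17.
No new states can be added; the closed set is {q0, q4, q5, q6, q7, q8, q10, q11, q12, q15, q16, q17}.

{q0, q4, q5, q6, q7, q8, q10, q11, q12, q15, q16, q17}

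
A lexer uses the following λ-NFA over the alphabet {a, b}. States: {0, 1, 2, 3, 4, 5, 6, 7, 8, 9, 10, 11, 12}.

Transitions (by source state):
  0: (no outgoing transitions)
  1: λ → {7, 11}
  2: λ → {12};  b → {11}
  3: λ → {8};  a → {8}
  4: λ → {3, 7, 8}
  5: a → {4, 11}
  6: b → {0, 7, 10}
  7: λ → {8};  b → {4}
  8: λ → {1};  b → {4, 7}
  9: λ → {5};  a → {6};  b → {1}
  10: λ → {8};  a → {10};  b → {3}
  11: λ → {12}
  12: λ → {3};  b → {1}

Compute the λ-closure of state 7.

Start with {7}.
From 7 via λ: add 8.
From 8 via λ: add 1.
From 1 via λ: add 11.
From 11 via λ: add 12.
From 12 via λ: add 3.
No new states can be added; the closed set is {1, 3, 7, 8, 11, 12}.

{1, 3, 7, 8, 11, 12}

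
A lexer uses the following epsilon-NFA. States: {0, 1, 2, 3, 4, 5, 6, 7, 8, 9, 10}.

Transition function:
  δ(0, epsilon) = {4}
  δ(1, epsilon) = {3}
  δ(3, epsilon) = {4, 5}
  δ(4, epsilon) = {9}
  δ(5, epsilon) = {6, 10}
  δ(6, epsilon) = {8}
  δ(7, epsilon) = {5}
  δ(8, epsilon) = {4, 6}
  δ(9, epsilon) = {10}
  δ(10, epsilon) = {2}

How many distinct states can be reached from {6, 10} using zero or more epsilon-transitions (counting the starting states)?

Start with {6, 10}.
From 6 via epsilon: add 8.
From 10 via epsilon: add 2.
From 8 via epsilon: add 4.
From 4 via epsilon: add 9.
epsilon-closure = {2, 4, 6, 8, 9, 10}, which has 6 states.

6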